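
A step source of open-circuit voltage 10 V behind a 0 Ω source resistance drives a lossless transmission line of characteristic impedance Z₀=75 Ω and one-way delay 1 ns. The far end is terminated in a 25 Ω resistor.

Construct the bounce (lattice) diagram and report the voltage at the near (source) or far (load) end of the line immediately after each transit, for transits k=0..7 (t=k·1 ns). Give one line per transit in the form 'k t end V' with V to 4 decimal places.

Γ_L=-0.500000, Γ_S=-1.000000; launch V₁=10·75/75=10.000000
k=0 src: V=10.0000
k=1 load: inc=10.000000, refl=10.000000·-0.500000=-5.0000; V=0.000000+10.000000+-5.000000=5.0000
k=2 src: inc=-5.000000, refl=-5.000000·-1.000000=5.0000; V=10.000000+-5.000000+5.000000=10.0000
k=3 load: inc=5.000000, refl=5.000000·-0.500000=-2.5000; V=5.000000+5.000000+-2.500000=7.5000
k=4 src: inc=-2.500000, refl=-2.500000·-1.000000=2.5000; V=10.000000+-2.500000+2.500000=10.0000
k=5 load: inc=2.500000, refl=2.500000·-0.500000=-1.2500; V=7.500000+2.500000+-1.250000=8.7500
k=6 src: inc=-1.250000, refl=-1.250000·-1.000000=1.2500; V=10.000000+-1.250000+1.250000=10.0000
k=7 load: inc=1.250000, refl=1.250000·-0.500000=-0.6250; V=8.750000+1.250000+-0.625000=9.3750

0 0 source 10.0000
1 1 load 5.0000
2 2 source 10.0000
3 3 load 7.5000
4 4 source 10.0000
5 5 load 8.7500
6 6 source 10.0000
7 7 load 9.3750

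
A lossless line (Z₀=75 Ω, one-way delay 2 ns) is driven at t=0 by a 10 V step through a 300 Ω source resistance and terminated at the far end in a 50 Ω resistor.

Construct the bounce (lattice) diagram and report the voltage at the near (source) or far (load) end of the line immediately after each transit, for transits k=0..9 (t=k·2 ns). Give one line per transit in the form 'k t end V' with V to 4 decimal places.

Γ_L=-0.200000, Γ_S=0.600000; launch V₁=10·75/375=2.000000
k=0 src: V=2.0000
k=1 load: inc=2.000000, refl=2.000000·-0.200000=-0.4000; V=0.000000+2.000000+-0.400000=1.6000
k=2 src: inc=-0.400000, refl=-0.400000·0.600000=-0.2400; V=2.000000+-0.400000+-0.240000=1.3600
k=3 load: inc=-0.240000, refl=-0.240000·-0.200000=0.0480; V=1.600000+-0.240000+0.048000=1.4080
k=4 src: inc=0.048000, refl=0.048000·0.600000=0.0288; V=1.360000+0.048000+0.028800=1.4368
k=5 load: inc=0.028800, refl=0.028800·-0.200000=-0.0058; V=1.408000+0.028800+-0.005760=1.4310
k=6 src: inc=-0.005760, refl=-0.005760·0.600000=-0.0035; V=1.436800+-0.005760+-0.003456=1.4276
k=7 load: inc=-0.003456, refl=-0.003456·-0.200000=0.0007; V=1.431040+-0.003456+0.000691=1.4283
k=8 src: inc=0.000691, refl=0.000691·0.600000=0.0004; V=1.427584+0.000691+0.000415=1.4287
k=9 load: inc=0.000415, refl=0.000415·-0.200000=-0.0001; V=1.428275+0.000415+-0.000083=1.4286

0 0 source 2.0000
1 2 load 1.6000
2 4 source 1.3600
3 6 load 1.4080
4 8 source 1.4368
5 10 load 1.4310
6 12 source 1.4276
7 14 load 1.4283
8 16 source 1.4287
9 18 load 1.4286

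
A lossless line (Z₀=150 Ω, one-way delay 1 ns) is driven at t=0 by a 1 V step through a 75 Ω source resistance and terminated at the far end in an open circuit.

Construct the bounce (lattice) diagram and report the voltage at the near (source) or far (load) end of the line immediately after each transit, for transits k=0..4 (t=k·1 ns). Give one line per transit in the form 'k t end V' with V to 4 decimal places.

0 0 source 0.6667
1 1 load 1.3333
2 2 source 1.1111
3 3 load 0.8889
4 4 source 0.9630

Γ_L=1.000000, Γ_S=-0.333333; launch V₁=1·150/225=0.666667
k=0 src: V=0.6667
k=1 load: inc=0.666667, refl=0.666667·1.000000=0.6667; V=0.000000+0.666667+0.666667=1.3333
k=2 src: inc=0.666667, refl=0.666667·-0.333333=-0.2222; V=0.666667+0.666667+-0.222222=1.1111
k=3 load: inc=-0.222222, refl=-0.222222·1.000000=-0.2222; V=1.333333+-0.222222+-0.222222=0.8889
k=4 src: inc=-0.222222, refl=-0.222222·-0.333333=0.0741; V=1.111111+-0.222222+0.074074=0.9630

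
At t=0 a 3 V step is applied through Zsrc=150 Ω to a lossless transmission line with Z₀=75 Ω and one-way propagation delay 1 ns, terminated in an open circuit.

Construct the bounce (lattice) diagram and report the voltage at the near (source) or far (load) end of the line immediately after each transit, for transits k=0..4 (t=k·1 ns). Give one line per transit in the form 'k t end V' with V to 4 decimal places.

0 0 source 1.0000
1 1 load 2.0000
2 2 source 2.3333
3 3 load 2.6667
4 4 source 2.7778

Γ_L=1.000000, Γ_S=0.333333; launch V₁=3·75/225=1.000000
k=0 src: V=1.0000
k=1 load: inc=1.000000, refl=1.000000·1.000000=1.0000; V=0.000000+1.000000+1.000000=2.0000
k=2 src: inc=1.000000, refl=1.000000·0.333333=0.3333; V=1.000000+1.000000+0.333333=2.3333
k=3 load: inc=0.333333, refl=0.333333·1.000000=0.3333; V=2.000000+0.333333+0.333333=2.6667
k=4 src: inc=0.333333, refl=0.333333·0.333333=0.1111; V=2.333333+0.333333+0.111111=2.7778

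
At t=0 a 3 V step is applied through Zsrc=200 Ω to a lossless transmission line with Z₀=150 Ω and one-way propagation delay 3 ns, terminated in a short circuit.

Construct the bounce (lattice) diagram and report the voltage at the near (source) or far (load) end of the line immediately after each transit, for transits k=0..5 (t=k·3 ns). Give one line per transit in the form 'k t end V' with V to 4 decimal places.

Γ_L=-1.000000, Γ_S=0.142857; launch V₁=3·150/350=1.285714
k=0 src: V=1.2857
k=1 load: inc=1.285714, refl=1.285714·-1.000000=-1.2857; V=0.000000+1.285714+-1.285714=0.0000
k=2 src: inc=-1.285714, refl=-1.285714·0.142857=-0.1837; V=1.285714+-1.285714+-0.183673=-0.1837
k=3 load: inc=-0.183673, refl=-0.183673·-1.000000=0.1837; V=0.000000+-0.183673+0.183673=0.0000
k=4 src: inc=0.183673, refl=0.183673·0.142857=0.0262; V=-0.183673+0.183673+0.026239=0.0262
k=5 load: inc=0.026239, refl=0.026239·-1.000000=-0.0262; V=0.000000+0.026239+-0.026239=0.0000

0 0 source 1.2857
1 3 load 0.0000
2 6 source -0.1837
3 9 load 0.0000
4 12 source 0.0262
5 15 load 0.0000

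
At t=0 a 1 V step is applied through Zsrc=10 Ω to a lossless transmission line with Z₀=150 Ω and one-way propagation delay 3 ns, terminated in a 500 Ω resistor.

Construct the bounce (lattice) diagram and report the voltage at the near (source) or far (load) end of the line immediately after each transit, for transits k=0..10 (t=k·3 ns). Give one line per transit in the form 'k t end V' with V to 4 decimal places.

Γ_L=0.538462, Γ_S=-0.875000; launch V₁=1·150/160=0.937500
k=0 src: V=0.9375
k=1 load: inc=0.937500, refl=0.937500·0.538462=0.5048; V=0.000000+0.937500+0.504808=1.4423
k=2 src: inc=0.504808, refl=0.504808·-0.875000=-0.4417; V=0.937500+0.504808+-0.441707=1.0006
k=3 load: inc=-0.441707, refl=-0.441707·0.538462=-0.2378; V=1.442308+-0.441707+-0.237842=0.7628
k=4 src: inc=-0.237842, refl=-0.237842·-0.875000=0.2081; V=1.000601+-0.237842+0.208112=0.9709
k=5 load: inc=0.208112, refl=0.208112·0.538462=0.1121; V=0.762759+0.208112+0.112060=1.0829
k=6 src: inc=0.112060, refl=0.112060·-0.875000=-0.0981; V=0.970871+0.112060+-0.098053=0.9849
k=7 load: inc=-0.098053, refl=-0.098053·0.538462=-0.0528; V=1.082931+-0.098053+-0.052798=0.9321
k=8 src: inc=-0.052798, refl=-0.052798·-0.875000=0.0462; V=0.984878+-0.052798+0.046198=0.9783
k=9 load: inc=0.046198, refl=0.046198·0.538462=0.0249; V=0.932081+0.046198+0.024876=1.0032
k=10 src: inc=0.024876, refl=0.024876·-0.875000=-0.0218; V=0.978279+0.024876+-0.021766=0.9814

0 0 source 0.9375
1 3 load 1.4423
2 6 source 1.0006
3 9 load 0.7628
4 12 source 0.9709
5 15 load 1.0829
6 18 source 0.9849
7 21 load 0.9321
8 24 source 0.9783
9 27 load 1.0032
10 30 source 0.9814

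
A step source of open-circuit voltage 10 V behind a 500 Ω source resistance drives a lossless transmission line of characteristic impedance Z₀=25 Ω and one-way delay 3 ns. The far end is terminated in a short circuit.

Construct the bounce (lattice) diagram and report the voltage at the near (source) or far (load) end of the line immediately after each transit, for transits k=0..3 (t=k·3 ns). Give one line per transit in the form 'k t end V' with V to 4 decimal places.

Γ_L=-1.000000, Γ_S=0.904762; launch V₁=10·25/525=0.476190
k=0 src: V=0.4762
k=1 load: inc=0.476190, refl=0.476190·-1.000000=-0.4762; V=0.000000+0.476190+-0.476190=0.0000
k=2 src: inc=-0.476190, refl=-0.476190·0.904762=-0.4308; V=0.476190+-0.476190+-0.430839=-0.4308
k=3 load: inc=-0.430839, refl=-0.430839·-1.000000=0.4308; V=0.000000+-0.430839+0.430839=0.0000

0 0 source 0.4762
1 3 load 0.0000
2 6 source -0.4308
3 9 load 0.0000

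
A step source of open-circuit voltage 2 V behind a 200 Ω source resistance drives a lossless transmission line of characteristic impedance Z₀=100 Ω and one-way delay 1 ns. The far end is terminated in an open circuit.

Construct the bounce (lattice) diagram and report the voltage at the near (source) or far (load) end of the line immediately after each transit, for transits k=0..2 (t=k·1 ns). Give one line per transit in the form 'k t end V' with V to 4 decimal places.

Γ_L=1.000000, Γ_S=0.333333; launch V₁=2·100/300=0.666667
k=0 src: V=0.6667
k=1 load: inc=0.666667, refl=0.666667·1.000000=0.6667; V=0.000000+0.666667+0.666667=1.3333
k=2 src: inc=0.666667, refl=0.666667·0.333333=0.2222; V=0.666667+0.666667+0.222222=1.5556

0 0 source 0.6667
1 1 load 1.3333
2 2 source 1.5556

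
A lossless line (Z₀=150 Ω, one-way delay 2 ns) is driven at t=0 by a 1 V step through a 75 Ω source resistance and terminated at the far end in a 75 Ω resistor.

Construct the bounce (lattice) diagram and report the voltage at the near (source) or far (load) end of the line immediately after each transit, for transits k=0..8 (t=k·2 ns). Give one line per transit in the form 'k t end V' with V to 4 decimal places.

0 0 source 0.6667
1 2 load 0.4444
2 4 source 0.5185
3 6 load 0.4938
4 8 source 0.5021
5 10 load 0.4993
6 12 source 0.5002
7 14 load 0.4999
8 16 source 0.5000

Γ_L=-0.333333, Γ_S=-0.333333; launch V₁=1·150/225=0.666667
k=0 src: V=0.6667
k=1 load: inc=0.666667, refl=0.666667·-0.333333=-0.2222; V=0.000000+0.666667+-0.222222=0.4444
k=2 src: inc=-0.222222, refl=-0.222222·-0.333333=0.0741; V=0.666667+-0.222222+0.074074=0.5185
k=3 load: inc=0.074074, refl=0.074074·-0.333333=-0.0247; V=0.444444+0.074074+-0.024691=0.4938
k=4 src: inc=-0.024691, refl=-0.024691·-0.333333=0.0082; V=0.518519+-0.024691+0.008230=0.5021
k=5 load: inc=0.008230, refl=0.008230·-0.333333=-0.0027; V=0.493827+0.008230+-0.002743=0.4993
k=6 src: inc=-0.002743, refl=-0.002743·-0.333333=0.0009; V=0.502058+-0.002743+0.000914=0.5002
k=7 load: inc=0.000914, refl=0.000914·-0.333333=-0.0003; V=0.499314+0.000914+-0.000305=0.4999
k=8 src: inc=-0.000305, refl=-0.000305·-0.333333=0.0001; V=0.500229+-0.000305+0.000102=0.5000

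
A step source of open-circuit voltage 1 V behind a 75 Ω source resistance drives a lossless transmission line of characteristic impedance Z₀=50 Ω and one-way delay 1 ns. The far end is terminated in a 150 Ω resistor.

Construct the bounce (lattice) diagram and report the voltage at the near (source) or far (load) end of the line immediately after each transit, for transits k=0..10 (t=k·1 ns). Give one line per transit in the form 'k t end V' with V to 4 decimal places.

0 0 source 0.4000
1 1 load 0.6000
2 2 source 0.6400
3 3 load 0.6600
4 4 source 0.6640
5 5 load 0.6660
6 6 source 0.6664
7 7 load 0.6666
8 8 source 0.6666
9 9 load 0.6667
10 10 source 0.6667

Γ_L=0.500000, Γ_S=0.200000; launch V₁=1·50/125=0.400000
k=0 src: V=0.4000
k=1 load: inc=0.400000, refl=0.400000·0.500000=0.2000; V=0.000000+0.400000+0.200000=0.6000
k=2 src: inc=0.200000, refl=0.200000·0.200000=0.0400; V=0.400000+0.200000+0.040000=0.6400
k=3 load: inc=0.040000, refl=0.040000·0.500000=0.0200; V=0.600000+0.040000+0.020000=0.6600
k=4 src: inc=0.020000, refl=0.020000·0.200000=0.0040; V=0.640000+0.020000+0.004000=0.6640
k=5 load: inc=0.004000, refl=0.004000·0.500000=0.0020; V=0.660000+0.004000+0.002000=0.6660
k=6 src: inc=0.002000, refl=0.002000·0.200000=0.0004; V=0.664000+0.002000+0.000400=0.6664
k=7 load: inc=0.000400, refl=0.000400·0.500000=0.0002; V=0.666000+0.000400+0.000200=0.6666
k=8 src: inc=0.000200, refl=0.000200·0.200000=0.0000; V=0.666400+0.000200+0.000040=0.6666
k=9 load: inc=0.000040, refl=0.000040·0.500000=0.0000; V=0.666600+0.000040+0.000020=0.6667
k=10 src: inc=0.000020, refl=0.000020·0.200000=0.0000; V=0.666640+0.000020+0.000004=0.6667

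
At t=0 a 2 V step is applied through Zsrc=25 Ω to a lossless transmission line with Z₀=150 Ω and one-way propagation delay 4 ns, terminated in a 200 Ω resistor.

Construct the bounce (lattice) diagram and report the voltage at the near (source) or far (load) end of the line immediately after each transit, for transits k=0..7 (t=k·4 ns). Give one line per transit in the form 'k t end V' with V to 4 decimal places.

0 0 source 1.7143
1 4 load 1.9592
2 8 source 1.7843
3 12 load 1.7593
4 16 source 1.7771
5 20 load 1.7797
6 24 source 1.7778
7 28 load 1.7776

Γ_L=0.142857, Γ_S=-0.714286; launch V₁=2·150/175=1.714286
k=0 src: V=1.7143
k=1 load: inc=1.714286, refl=1.714286·0.142857=0.2449; V=0.000000+1.714286+0.244898=1.9592
k=2 src: inc=0.244898, refl=0.244898·-0.714286=-0.1749; V=1.714286+0.244898+-0.174927=1.7843
k=3 load: inc=-0.174927, refl=-0.174927·0.142857=-0.0250; V=1.959184+-0.174927+-0.024990=1.7593
k=4 src: inc=-0.024990, refl=-0.024990·-0.714286=0.0178; V=1.784257+-0.024990+0.017850=1.7771
k=5 load: inc=0.017850, refl=0.017850·0.142857=0.0025; V=1.759267+0.017850+0.002550=1.7797
k=6 src: inc=0.002550, refl=0.002550·-0.714286=-0.0018; V=1.777117+0.002550+-0.001821=1.7778
k=7 load: inc=-0.001821, refl=-0.001821·0.142857=-0.0003; V=1.779667+-0.001821+-0.000260=1.7776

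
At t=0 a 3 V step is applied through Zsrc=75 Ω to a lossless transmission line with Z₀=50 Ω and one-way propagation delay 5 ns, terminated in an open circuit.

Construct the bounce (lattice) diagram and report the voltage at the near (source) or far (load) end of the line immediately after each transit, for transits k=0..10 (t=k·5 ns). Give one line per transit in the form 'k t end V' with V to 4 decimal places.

Γ_L=1.000000, Γ_S=0.200000; launch V₁=3·50/125=1.200000
k=0 src: V=1.2000
k=1 load: inc=1.200000, refl=1.200000·1.000000=1.2000; V=0.000000+1.200000+1.200000=2.4000
k=2 src: inc=1.200000, refl=1.200000·0.200000=0.2400; V=1.200000+1.200000+0.240000=2.6400
k=3 load: inc=0.240000, refl=0.240000·1.000000=0.2400; V=2.400000+0.240000+0.240000=2.8800
k=4 src: inc=0.240000, refl=0.240000·0.200000=0.0480; V=2.640000+0.240000+0.048000=2.9280
k=5 load: inc=0.048000, refl=0.048000·1.000000=0.0480; V=2.880000+0.048000+0.048000=2.9760
k=6 src: inc=0.048000, refl=0.048000·0.200000=0.0096; V=2.928000+0.048000+0.009600=2.9856
k=7 load: inc=0.009600, refl=0.009600·1.000000=0.0096; V=2.976000+0.009600+0.009600=2.9952
k=8 src: inc=0.009600, refl=0.009600·0.200000=0.0019; V=2.985600+0.009600+0.001920=2.9971
k=9 load: inc=0.001920, refl=0.001920·1.000000=0.0019; V=2.995200+0.001920+0.001920=2.9990
k=10 src: inc=0.001920, refl=0.001920·0.200000=0.0004; V=2.997120+0.001920+0.000384=2.9994

0 0 source 1.2000
1 5 load 2.4000
2 10 source 2.6400
3 15 load 2.8800
4 20 source 2.9280
5 25 load 2.9760
6 30 source 2.9856
7 35 load 2.9952
8 40 source 2.9971
9 45 load 2.9990
10 50 source 2.9994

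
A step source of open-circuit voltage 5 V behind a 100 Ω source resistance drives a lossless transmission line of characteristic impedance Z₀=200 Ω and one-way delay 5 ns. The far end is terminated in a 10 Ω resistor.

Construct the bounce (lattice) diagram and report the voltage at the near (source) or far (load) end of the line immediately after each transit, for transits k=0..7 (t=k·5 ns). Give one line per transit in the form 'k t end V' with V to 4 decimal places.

0 0 source 3.3333
1 5 load 0.3175
2 10 source 1.3228
3 15 load 0.4132
4 20 source 0.7164
5 25 load 0.4421
6 30 source 0.5335
7 35 load 0.4508

Γ_L=-0.904762, Γ_S=-0.333333; launch V₁=5·200/300=3.333333
k=0 src: V=3.3333
k=1 load: inc=3.333333, refl=3.333333·-0.904762=-3.0159; V=0.000000+3.333333+-3.015873=0.3175
k=2 src: inc=-3.015873, refl=-3.015873·-0.333333=1.0053; V=3.333333+-3.015873+1.005291=1.3228
k=3 load: inc=1.005291, refl=1.005291·-0.904762=-0.9095; V=0.317460+1.005291+-0.909549=0.4132
k=4 src: inc=-0.909549, refl=-0.909549·-0.333333=0.3032; V=1.322751+-0.909549+0.303183=0.7164
k=5 load: inc=0.303183, refl=0.303183·-0.904762=-0.2743; V=0.413202+0.303183+-0.274308=0.4421
k=6 src: inc=-0.274308, refl=-0.274308·-0.333333=0.0914; V=0.716385+-0.274308+0.091436=0.5335
k=7 load: inc=0.091436, refl=0.091436·-0.904762=-0.0827; V=0.442077+0.091436+-0.082728=0.4508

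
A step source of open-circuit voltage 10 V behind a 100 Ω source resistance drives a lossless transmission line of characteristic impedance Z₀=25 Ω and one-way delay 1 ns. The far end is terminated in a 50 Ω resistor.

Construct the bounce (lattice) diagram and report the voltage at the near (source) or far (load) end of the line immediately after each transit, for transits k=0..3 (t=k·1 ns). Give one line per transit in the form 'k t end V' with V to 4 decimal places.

0 0 source 2.0000
1 1 load 2.6667
2 2 source 3.0667
3 3 load 3.2000

Γ_L=0.333333, Γ_S=0.600000; launch V₁=10·25/125=2.000000
k=0 src: V=2.0000
k=1 load: inc=2.000000, refl=2.000000·0.333333=0.6667; V=0.000000+2.000000+0.666667=2.6667
k=2 src: inc=0.666667, refl=0.666667·0.600000=0.4000; V=2.000000+0.666667+0.400000=3.0667
k=3 load: inc=0.400000, refl=0.400000·0.333333=0.1333; V=2.666667+0.400000+0.133333=3.2000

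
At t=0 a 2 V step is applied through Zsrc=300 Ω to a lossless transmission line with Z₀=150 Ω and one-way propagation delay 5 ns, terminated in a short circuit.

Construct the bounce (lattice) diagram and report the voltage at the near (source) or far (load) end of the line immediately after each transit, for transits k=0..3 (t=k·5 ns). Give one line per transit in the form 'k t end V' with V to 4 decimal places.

0 0 source 0.6667
1 5 load 0.0000
2 10 source -0.2222
3 15 load 0.0000

Γ_L=-1.000000, Γ_S=0.333333; launch V₁=2·150/450=0.666667
k=0 src: V=0.6667
k=1 load: inc=0.666667, refl=0.666667·-1.000000=-0.6667; V=0.000000+0.666667+-0.666667=0.0000
k=2 src: inc=-0.666667, refl=-0.666667·0.333333=-0.2222; V=0.666667+-0.666667+-0.222222=-0.2222
k=3 load: inc=-0.222222, refl=-0.222222·-1.000000=0.2222; V=0.000000+-0.222222+0.222222=0.0000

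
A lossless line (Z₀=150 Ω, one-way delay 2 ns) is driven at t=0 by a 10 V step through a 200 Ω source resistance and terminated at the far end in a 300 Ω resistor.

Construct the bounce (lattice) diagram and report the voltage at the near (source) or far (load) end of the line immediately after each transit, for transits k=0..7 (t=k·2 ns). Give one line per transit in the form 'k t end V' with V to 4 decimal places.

Γ_L=0.333333, Γ_S=0.142857; launch V₁=10·150/350=4.285714
k=0 src: V=4.2857
k=1 load: inc=4.285714, refl=4.285714·0.333333=1.4286; V=0.000000+4.285714+1.428571=5.7143
k=2 src: inc=1.428571, refl=1.428571·0.142857=0.2041; V=4.285714+1.428571+0.204082=5.9184
k=3 load: inc=0.204082, refl=0.204082·0.333333=0.0680; V=5.714286+0.204082+0.068027=5.9864
k=4 src: inc=0.068027, refl=0.068027·0.142857=0.0097; V=5.918367+0.068027+0.009718=5.9961
k=5 load: inc=0.009718, refl=0.009718·0.333333=0.0032; V=5.986395+0.009718+0.003239=5.9994
k=6 src: inc=0.003239, refl=0.003239·0.142857=0.0005; V=5.996113+0.003239+0.000463=5.9998
k=7 load: inc=0.000463, refl=0.000463·0.333333=0.0002; V=5.999352+0.000463+0.000154=6.0000

0 0 source 4.2857
1 2 load 5.7143
2 4 source 5.9184
3 6 load 5.9864
4 8 source 5.9961
5 10 load 5.9994
6 12 source 5.9998
7 14 load 6.0000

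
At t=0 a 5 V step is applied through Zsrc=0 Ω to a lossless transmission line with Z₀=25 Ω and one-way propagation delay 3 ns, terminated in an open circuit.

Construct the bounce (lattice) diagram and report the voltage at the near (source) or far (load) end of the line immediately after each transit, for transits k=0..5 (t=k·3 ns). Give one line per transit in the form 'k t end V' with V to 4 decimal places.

0 0 source 5.0000
1 3 load 10.0000
2 6 source 5.0000
3 9 load 0.0000
4 12 source 5.0000
5 15 load 10.0000

Γ_L=1.000000, Γ_S=-1.000000; launch V₁=5·25/25=5.000000
k=0 src: V=5.0000
k=1 load: inc=5.000000, refl=5.000000·1.000000=5.0000; V=0.000000+5.000000+5.000000=10.0000
k=2 src: inc=5.000000, refl=5.000000·-1.000000=-5.0000; V=5.000000+5.000000+-5.000000=5.0000
k=3 load: inc=-5.000000, refl=-5.000000·1.000000=-5.0000; V=10.000000+-5.000000+-5.000000=0.0000
k=4 src: inc=-5.000000, refl=-5.000000·-1.000000=5.0000; V=5.000000+-5.000000+5.000000=5.0000
k=5 load: inc=5.000000, refl=5.000000·1.000000=5.0000; V=0.000000+5.000000+5.000000=10.0000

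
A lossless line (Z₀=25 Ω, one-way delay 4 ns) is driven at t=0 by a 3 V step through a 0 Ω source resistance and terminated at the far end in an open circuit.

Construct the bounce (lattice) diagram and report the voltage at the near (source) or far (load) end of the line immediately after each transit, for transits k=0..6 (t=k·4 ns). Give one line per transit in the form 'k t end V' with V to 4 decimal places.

Γ_L=1.000000, Γ_S=-1.000000; launch V₁=3·25/25=3.000000
k=0 src: V=3.0000
k=1 load: inc=3.000000, refl=3.000000·1.000000=3.0000; V=0.000000+3.000000+3.000000=6.0000
k=2 src: inc=3.000000, refl=3.000000·-1.000000=-3.0000; V=3.000000+3.000000+-3.000000=3.0000
k=3 load: inc=-3.000000, refl=-3.000000·1.000000=-3.0000; V=6.000000+-3.000000+-3.000000=0.0000
k=4 src: inc=-3.000000, refl=-3.000000·-1.000000=3.0000; V=3.000000+-3.000000+3.000000=3.0000
k=5 load: inc=3.000000, refl=3.000000·1.000000=3.0000; V=0.000000+3.000000+3.000000=6.0000
k=6 src: inc=3.000000, refl=3.000000·-1.000000=-3.0000; V=3.000000+3.000000+-3.000000=3.0000

0 0 source 3.0000
1 4 load 6.0000
2 8 source 3.0000
3 12 load 0.0000
4 16 source 3.0000
5 20 load 6.0000
6 24 source 3.0000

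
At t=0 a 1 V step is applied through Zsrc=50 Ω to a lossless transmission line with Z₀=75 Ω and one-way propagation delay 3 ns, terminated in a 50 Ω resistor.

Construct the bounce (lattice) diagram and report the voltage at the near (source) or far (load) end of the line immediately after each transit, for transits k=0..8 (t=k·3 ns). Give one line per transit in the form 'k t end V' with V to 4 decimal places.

Γ_L=-0.200000, Γ_S=-0.200000; launch V₁=1·75/125=0.600000
k=0 src: V=0.6000
k=1 load: inc=0.600000, refl=0.600000·-0.200000=-0.1200; V=0.000000+0.600000+-0.120000=0.4800
k=2 src: inc=-0.120000, refl=-0.120000·-0.200000=0.0240; V=0.600000+-0.120000+0.024000=0.5040
k=3 load: inc=0.024000, refl=0.024000·-0.200000=-0.0048; V=0.480000+0.024000+-0.004800=0.4992
k=4 src: inc=-0.004800, refl=-0.004800·-0.200000=0.0010; V=0.504000+-0.004800+0.000960=0.5002
k=5 load: inc=0.000960, refl=0.000960·-0.200000=-0.0002; V=0.499200+0.000960+-0.000192=0.5000
k=6 src: inc=-0.000192, refl=-0.000192·-0.200000=0.0000; V=0.500160+-0.000192+0.000038=0.5000
k=7 load: inc=0.000038, refl=0.000038·-0.200000=-0.0000; V=0.499968+0.000038+-0.000008=0.5000
k=8 src: inc=-0.000008, refl=-0.000008·-0.200000=0.0000; V=0.500006+-0.000008+0.000002=0.5000

0 0 source 0.6000
1 3 load 0.4800
2 6 source 0.5040
3 9 load 0.4992
4 12 source 0.5002
5 15 load 0.5000
6 18 source 0.5000
7 21 load 0.5000
8 24 source 0.5000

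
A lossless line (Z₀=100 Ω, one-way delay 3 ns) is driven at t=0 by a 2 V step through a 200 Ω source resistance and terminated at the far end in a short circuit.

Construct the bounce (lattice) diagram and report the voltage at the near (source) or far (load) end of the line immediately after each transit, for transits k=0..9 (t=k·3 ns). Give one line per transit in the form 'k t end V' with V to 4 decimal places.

0 0 source 0.6667
1 3 load 0.0000
2 6 source -0.2222
3 9 load 0.0000
4 12 source 0.0741
5 15 load 0.0000
6 18 source -0.0247
7 21 load 0.0000
8 24 source 0.0082
9 27 load 0.0000

Γ_L=-1.000000, Γ_S=0.333333; launch V₁=2·100/300=0.666667
k=0 src: V=0.6667
k=1 load: inc=0.666667, refl=0.666667·-1.000000=-0.6667; V=0.000000+0.666667+-0.666667=0.0000
k=2 src: inc=-0.666667, refl=-0.666667·0.333333=-0.2222; V=0.666667+-0.666667+-0.222222=-0.2222
k=3 load: inc=-0.222222, refl=-0.222222·-1.000000=0.2222; V=0.000000+-0.222222+0.222222=0.0000
k=4 src: inc=0.222222, refl=0.222222·0.333333=0.0741; V=-0.222222+0.222222+0.074074=0.0741
k=5 load: inc=0.074074, refl=0.074074·-1.000000=-0.0741; V=0.000000+0.074074+-0.074074=0.0000
k=6 src: inc=-0.074074, refl=-0.074074·0.333333=-0.0247; V=0.074074+-0.074074+-0.024691=-0.0247
k=7 load: inc=-0.024691, refl=-0.024691·-1.000000=0.0247; V=0.000000+-0.024691+0.024691=0.0000
k=8 src: inc=0.024691, refl=0.024691·0.333333=0.0082; V=-0.024691+0.024691+0.008230=0.0082
k=9 load: inc=0.008230, refl=0.008230·-1.000000=-0.0082; V=0.000000+0.008230+-0.008230=0.0000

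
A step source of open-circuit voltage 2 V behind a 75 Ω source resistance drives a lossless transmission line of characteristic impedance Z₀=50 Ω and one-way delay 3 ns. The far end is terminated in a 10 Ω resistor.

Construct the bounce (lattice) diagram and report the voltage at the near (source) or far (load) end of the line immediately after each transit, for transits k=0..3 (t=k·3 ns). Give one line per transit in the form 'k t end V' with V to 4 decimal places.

0 0 source 0.8000
1 3 load 0.2667
2 6 source 0.1600
3 9 load 0.2311

Γ_L=-0.666667, Γ_S=0.200000; launch V₁=2·50/125=0.800000
k=0 src: V=0.8000
k=1 load: inc=0.800000, refl=0.800000·-0.666667=-0.5333; V=0.000000+0.800000+-0.533333=0.2667
k=2 src: inc=-0.533333, refl=-0.533333·0.200000=-0.1067; V=0.800000+-0.533333+-0.106667=0.1600
k=3 load: inc=-0.106667, refl=-0.106667·-0.666667=0.0711; V=0.266667+-0.106667+0.071111=0.2311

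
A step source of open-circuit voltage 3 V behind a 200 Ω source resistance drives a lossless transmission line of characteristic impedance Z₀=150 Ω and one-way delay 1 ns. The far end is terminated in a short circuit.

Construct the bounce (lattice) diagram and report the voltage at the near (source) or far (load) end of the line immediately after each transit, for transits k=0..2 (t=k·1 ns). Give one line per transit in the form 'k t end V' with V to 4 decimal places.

0 0 source 1.2857
1 1 load 0.0000
2 2 source -0.1837

Γ_L=-1.000000, Γ_S=0.142857; launch V₁=3·150/350=1.285714
k=0 src: V=1.2857
k=1 load: inc=1.285714, refl=1.285714·-1.000000=-1.2857; V=0.000000+1.285714+-1.285714=0.0000
k=2 src: inc=-1.285714, refl=-1.285714·0.142857=-0.1837; V=1.285714+-1.285714+-0.183673=-0.1837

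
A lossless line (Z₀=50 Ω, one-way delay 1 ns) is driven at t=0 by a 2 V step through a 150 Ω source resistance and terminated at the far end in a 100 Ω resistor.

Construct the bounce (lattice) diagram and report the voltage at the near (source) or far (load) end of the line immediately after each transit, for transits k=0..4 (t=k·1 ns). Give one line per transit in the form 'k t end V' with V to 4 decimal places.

Γ_L=0.333333, Γ_S=0.500000; launch V₁=2·50/200=0.500000
k=0 src: V=0.5000
k=1 load: inc=0.500000, refl=0.500000·0.333333=0.1667; V=0.000000+0.500000+0.166667=0.6667
k=2 src: inc=0.166667, refl=0.166667·0.500000=0.0833; V=0.500000+0.166667+0.083333=0.7500
k=3 load: inc=0.083333, refl=0.083333·0.333333=0.0278; V=0.666667+0.083333+0.027778=0.7778
k=4 src: inc=0.027778, refl=0.027778·0.500000=0.0139; V=0.750000+0.027778+0.013889=0.7917

0 0 source 0.5000
1 1 load 0.6667
2 2 source 0.7500
3 3 load 0.7778
4 4 source 0.7917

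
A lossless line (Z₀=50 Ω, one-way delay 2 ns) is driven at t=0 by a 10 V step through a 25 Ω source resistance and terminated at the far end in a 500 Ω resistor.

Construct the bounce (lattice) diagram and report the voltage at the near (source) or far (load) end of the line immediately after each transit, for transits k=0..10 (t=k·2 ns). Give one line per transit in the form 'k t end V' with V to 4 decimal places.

Γ_L=0.818182, Γ_S=-0.333333; launch V₁=10·50/75=6.666667
k=0 src: V=6.6667
k=1 load: inc=6.666667, refl=6.666667·0.818182=5.4545; V=0.000000+6.666667+5.454545=12.1212
k=2 src: inc=5.454545, refl=5.454545·-0.333333=-1.8182; V=6.666667+5.454545+-1.818182=10.3030
k=3 load: inc=-1.818182, refl=-1.818182·0.818182=-1.4876; V=12.121212+-1.818182+-1.487603=8.8154
k=4 src: inc=-1.487603, refl=-1.487603·-0.333333=0.4959; V=10.303030+-1.487603+0.495868=9.3113
k=5 load: inc=0.495868, refl=0.495868·0.818182=0.4057; V=8.815427+0.495868+0.405710=9.7170
k=6 src: inc=0.405710, refl=0.405710·-0.333333=-0.1352; V=9.311295+0.405710+-0.135237=9.5818
k=7 load: inc=-0.135237, refl=-0.135237·0.818182=-0.1106; V=9.717005+-0.135237+-0.110648=9.4711
k=8 src: inc=-0.110648, refl=-0.110648·-0.333333=0.0369; V=9.581768+-0.110648+0.036883=9.5080
k=9 load: inc=0.036883, refl=0.036883·0.818182=0.0302; V=9.471120+0.036883+0.030177=9.5382
k=10 src: inc=0.030177, refl=0.030177·-0.333333=-0.0101; V=9.508003+0.030177+-0.010059=9.5281

0 0 source 6.6667
1 2 load 12.1212
2 4 source 10.3030
3 6 load 8.8154
4 8 source 9.3113
5 10 load 9.7170
6 12 source 9.5818
7 14 load 9.4711
8 16 source 9.5080
9 18 load 9.5382
10 20 source 9.5281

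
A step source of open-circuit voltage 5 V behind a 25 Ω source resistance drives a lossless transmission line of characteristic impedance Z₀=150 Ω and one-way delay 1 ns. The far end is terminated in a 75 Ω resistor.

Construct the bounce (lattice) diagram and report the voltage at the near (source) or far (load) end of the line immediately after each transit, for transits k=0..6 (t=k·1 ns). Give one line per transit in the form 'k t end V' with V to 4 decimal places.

Γ_L=-0.333333, Γ_S=-0.714286; launch V₁=5·150/175=4.285714
k=0 src: V=4.2857
k=1 load: inc=4.285714, refl=4.285714·-0.333333=-1.4286; V=0.000000+4.285714+-1.428571=2.8571
k=2 src: inc=-1.428571, refl=-1.428571·-0.714286=1.0204; V=4.285714+-1.428571+1.020408=3.8776
k=3 load: inc=1.020408, refl=1.020408·-0.333333=-0.3401; V=2.857143+1.020408+-0.340136=3.5374
k=4 src: inc=-0.340136, refl=-0.340136·-0.714286=0.2430; V=3.877551+-0.340136+0.242954=3.7804
k=5 load: inc=0.242954, refl=0.242954·-0.333333=-0.0810; V=3.537415+0.242954+-0.080985=3.6994
k=6 src: inc=-0.080985, refl=-0.080985·-0.714286=0.0578; V=3.780369+-0.080985+0.057846=3.7572

0 0 source 4.2857
1 1 load 2.8571
2 2 source 3.8776
3 3 load 3.5374
4 4 source 3.7804
5 5 load 3.6994
6 6 source 3.7572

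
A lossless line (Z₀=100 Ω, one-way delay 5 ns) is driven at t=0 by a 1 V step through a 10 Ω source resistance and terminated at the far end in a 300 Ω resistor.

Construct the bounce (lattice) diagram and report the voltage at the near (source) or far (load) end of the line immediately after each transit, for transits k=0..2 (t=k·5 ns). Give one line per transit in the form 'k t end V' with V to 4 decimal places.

Γ_L=0.500000, Γ_S=-0.818182; launch V₁=1·100/110=0.909091
k=0 src: V=0.9091
k=1 load: inc=0.909091, refl=0.909091·0.500000=0.4545; V=0.000000+0.909091+0.454545=1.3636
k=2 src: inc=0.454545, refl=0.454545·-0.818182=-0.3719; V=0.909091+0.454545+-0.371901=0.9917

0 0 source 0.9091
1 5 load 1.3636
2 10 source 0.9917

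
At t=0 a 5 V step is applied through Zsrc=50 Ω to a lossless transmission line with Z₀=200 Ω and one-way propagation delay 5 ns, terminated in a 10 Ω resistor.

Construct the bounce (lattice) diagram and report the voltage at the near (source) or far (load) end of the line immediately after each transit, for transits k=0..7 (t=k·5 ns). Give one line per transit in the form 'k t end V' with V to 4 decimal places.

Γ_L=-0.904762, Γ_S=-0.600000; launch V₁=5·200/250=4.000000
k=0 src: V=4.0000
k=1 load: inc=4.000000, refl=4.000000·-0.904762=-3.6190; V=0.000000+4.000000+-3.619048=0.3810
k=2 src: inc=-3.619048, refl=-3.619048·-0.600000=2.1714; V=4.000000+-3.619048+2.171429=2.5524
k=3 load: inc=2.171429, refl=2.171429·-0.904762=-1.9646; V=0.380952+2.171429+-1.964626=0.5878
k=4 src: inc=-1.964626, refl=-1.964626·-0.600000=1.1788; V=2.552381+-1.964626+1.178776=1.7665
k=5 load: inc=1.178776, refl=1.178776·-0.904762=-1.0665; V=0.587755+1.178776+-1.066511=0.7000
k=6 src: inc=-1.066511, refl=-1.066511·-0.600000=0.6399; V=1.766531+-1.066511+0.639907=1.3399
k=7 load: inc=0.639907, refl=0.639907·-0.904762=-0.5790; V=0.700019+0.639907+-0.578963=0.7610

0 0 source 4.0000
1 5 load 0.3810
2 10 source 2.5524
3 15 load 0.5878
4 20 source 1.7665
5 25 load 0.7000
6 30 source 1.3399
7 35 load 0.7610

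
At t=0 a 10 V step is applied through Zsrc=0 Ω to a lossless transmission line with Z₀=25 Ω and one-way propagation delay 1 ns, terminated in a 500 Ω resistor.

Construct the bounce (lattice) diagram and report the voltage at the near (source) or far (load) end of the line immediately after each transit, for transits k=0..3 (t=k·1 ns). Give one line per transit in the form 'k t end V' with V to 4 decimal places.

0 0 source 10.0000
1 1 load 19.0476
2 2 source 10.0000
3 3 load 1.8141

Γ_L=0.904762, Γ_S=-1.000000; launch V₁=10·25/25=10.000000
k=0 src: V=10.0000
k=1 load: inc=10.000000, refl=10.000000·0.904762=9.0476; V=0.000000+10.000000+9.047619=19.0476
k=2 src: inc=9.047619, refl=9.047619·-1.000000=-9.0476; V=10.000000+9.047619+-9.047619=10.0000
k=3 load: inc=-9.047619, refl=-9.047619·0.904762=-8.1859; V=19.047619+-9.047619+-8.185941=1.8141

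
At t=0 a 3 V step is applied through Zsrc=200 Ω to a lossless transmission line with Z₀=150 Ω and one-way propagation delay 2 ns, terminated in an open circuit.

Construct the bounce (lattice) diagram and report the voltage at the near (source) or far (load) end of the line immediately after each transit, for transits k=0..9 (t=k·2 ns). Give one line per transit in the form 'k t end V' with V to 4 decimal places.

0 0 source 1.2857
1 2 load 2.5714
2 4 source 2.7551
3 6 load 2.9388
4 8 source 2.9650
5 10 load 2.9913
6 12 source 2.9950
7 14 load 2.9988
8 16 source 2.9993
9 18 load 2.9998

Γ_L=1.000000, Γ_S=0.142857; launch V₁=3·150/350=1.285714
k=0 src: V=1.2857
k=1 load: inc=1.285714, refl=1.285714·1.000000=1.2857; V=0.000000+1.285714+1.285714=2.5714
k=2 src: inc=1.285714, refl=1.285714·0.142857=0.1837; V=1.285714+1.285714+0.183673=2.7551
k=3 load: inc=0.183673, refl=0.183673·1.000000=0.1837; V=2.571429+0.183673+0.183673=2.9388
k=4 src: inc=0.183673, refl=0.183673·0.142857=0.0262; V=2.755102+0.183673+0.026239=2.9650
k=5 load: inc=0.026239, refl=0.026239·1.000000=0.0262; V=2.938776+0.026239+0.026239=2.9913
k=6 src: inc=0.026239, refl=0.026239·0.142857=0.0037; V=2.965015+0.026239+0.003748=2.9950
k=7 load: inc=0.003748, refl=0.003748·1.000000=0.0037; V=2.991254+0.003748+0.003748=2.9988
k=8 src: inc=0.003748, refl=0.003748·0.142857=0.0005; V=2.995002+0.003748+0.000535=2.9993
k=9 load: inc=0.000535, refl=0.000535·1.000000=0.0005; V=2.998751+0.000535+0.000535=2.9998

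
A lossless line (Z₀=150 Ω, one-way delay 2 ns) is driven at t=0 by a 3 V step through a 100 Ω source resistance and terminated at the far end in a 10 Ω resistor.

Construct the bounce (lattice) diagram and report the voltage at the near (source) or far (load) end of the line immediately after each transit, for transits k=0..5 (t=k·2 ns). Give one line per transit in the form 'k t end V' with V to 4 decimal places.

0 0 source 1.8000
1 2 load 0.2250
2 4 source 0.5400
3 6 load 0.2644
4 8 source 0.3195
5 10 load 0.2713

Γ_L=-0.875000, Γ_S=-0.200000; launch V₁=3·150/250=1.800000
k=0 src: V=1.8000
k=1 load: inc=1.800000, refl=1.800000·-0.875000=-1.5750; V=0.000000+1.800000+-1.575000=0.2250
k=2 src: inc=-1.575000, refl=-1.575000·-0.200000=0.3150; V=1.800000+-1.575000+0.315000=0.5400
k=3 load: inc=0.315000, refl=0.315000·-0.875000=-0.2756; V=0.225000+0.315000+-0.275625=0.2644
k=4 src: inc=-0.275625, refl=-0.275625·-0.200000=0.0551; V=0.540000+-0.275625+0.055125=0.3195
k=5 load: inc=0.055125, refl=0.055125·-0.875000=-0.0482; V=0.264375+0.055125+-0.048234=0.2713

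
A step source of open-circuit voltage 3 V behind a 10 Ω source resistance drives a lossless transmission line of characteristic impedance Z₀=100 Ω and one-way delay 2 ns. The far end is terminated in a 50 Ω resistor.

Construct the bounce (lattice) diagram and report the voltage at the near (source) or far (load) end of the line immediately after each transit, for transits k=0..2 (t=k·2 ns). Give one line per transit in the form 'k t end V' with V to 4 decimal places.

0 0 source 2.7273
1 2 load 1.8182
2 4 source 2.5620

Γ_L=-0.333333, Γ_S=-0.818182; launch V₁=3·100/110=2.727273
k=0 src: V=2.7273
k=1 load: inc=2.727273, refl=2.727273·-0.333333=-0.9091; V=0.000000+2.727273+-0.909091=1.8182
k=2 src: inc=-0.909091, refl=-0.909091·-0.818182=0.7438; V=2.727273+-0.909091+0.743802=2.5620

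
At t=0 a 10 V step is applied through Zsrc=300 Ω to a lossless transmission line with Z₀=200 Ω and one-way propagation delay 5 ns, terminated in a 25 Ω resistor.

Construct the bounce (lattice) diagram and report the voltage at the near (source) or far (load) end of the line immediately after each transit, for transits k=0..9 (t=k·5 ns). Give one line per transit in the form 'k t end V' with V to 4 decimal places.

Γ_L=-0.777778, Γ_S=0.200000; launch V₁=10·200/500=4.000000
k=0 src: V=4.0000
k=1 load: inc=4.000000, refl=4.000000·-0.777778=-3.1111; V=0.000000+4.000000+-3.111111=0.8889
k=2 src: inc=-3.111111, refl=-3.111111·0.200000=-0.6222; V=4.000000+-3.111111+-0.622222=0.2667
k=3 load: inc=-0.622222, refl=-0.622222·-0.777778=0.4840; V=0.888889+-0.622222+0.483951=0.7506
k=4 src: inc=0.483951, refl=0.483951·0.200000=0.0968; V=0.266667+0.483951+0.096790=0.8474
k=5 load: inc=0.096790, refl=0.096790·-0.777778=-0.0753; V=0.750617+0.096790+-0.075281=0.7721
k=6 src: inc=-0.075281, refl=-0.075281·0.200000=-0.0151; V=0.847407+-0.075281+-0.015056=0.7571
k=7 load: inc=-0.015056, refl=-0.015056·-0.777778=0.0117; V=0.772126+-0.015056+0.011710=0.7688
k=8 src: inc=0.011710, refl=0.011710·0.200000=0.0023; V=0.757070+0.011710+0.002342=0.7711
k=9 load: inc=0.002342, refl=0.002342·-0.777778=-0.0018; V=0.768780+0.002342+-0.001822=0.7693

0 0 source 4.0000
1 5 load 0.8889
2 10 source 0.2667
3 15 load 0.7506
4 20 source 0.8474
5 25 load 0.7721
6 30 source 0.7571
7 35 load 0.7688
8 40 source 0.7711
9 45 load 0.7693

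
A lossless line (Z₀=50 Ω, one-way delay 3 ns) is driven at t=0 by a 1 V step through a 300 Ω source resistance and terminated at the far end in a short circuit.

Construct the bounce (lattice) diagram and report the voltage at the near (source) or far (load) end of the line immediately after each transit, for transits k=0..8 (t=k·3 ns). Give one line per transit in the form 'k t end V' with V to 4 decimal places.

Γ_L=-1.000000, Γ_S=0.714286; launch V₁=1·50/350=0.142857
k=0 src: V=0.1429
k=1 load: inc=0.142857, refl=0.142857·-1.000000=-0.1429; V=0.000000+0.142857+-0.142857=0.0000
k=2 src: inc=-0.142857, refl=-0.142857·0.714286=-0.1020; V=0.142857+-0.142857+-0.102041=-0.1020
k=3 load: inc=-0.102041, refl=-0.102041·-1.000000=0.1020; V=0.000000+-0.102041+0.102041=0.0000
k=4 src: inc=0.102041, refl=0.102041·0.714286=0.0729; V=-0.102041+0.102041+0.072886=0.0729
k=5 load: inc=0.072886, refl=0.072886·-1.000000=-0.0729; V=0.000000+0.072886+-0.072886=0.0000
k=6 src: inc=-0.072886, refl=-0.072886·0.714286=-0.0521; V=0.072886+-0.072886+-0.052062=-0.0521
k=7 load: inc=-0.052062, refl=-0.052062·-1.000000=0.0521; V=0.000000+-0.052062+0.052062=0.0000
k=8 src: inc=0.052062, refl=0.052062·0.714286=0.0372; V=-0.052062+0.052062+0.037187=0.0372

0 0 source 0.1429
1 3 load 0.0000
2 6 source -0.1020
3 9 load 0.0000
4 12 source 0.0729
5 15 load 0.0000
6 18 source -0.0521
7 21 load 0.0000
8 24 source 0.0372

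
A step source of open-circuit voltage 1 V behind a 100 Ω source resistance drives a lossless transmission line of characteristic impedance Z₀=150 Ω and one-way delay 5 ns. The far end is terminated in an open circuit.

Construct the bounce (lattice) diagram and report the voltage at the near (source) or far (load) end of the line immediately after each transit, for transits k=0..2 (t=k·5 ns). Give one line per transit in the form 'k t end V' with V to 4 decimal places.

Γ_L=1.000000, Γ_S=-0.200000; launch V₁=1·150/250=0.600000
k=0 src: V=0.6000
k=1 load: inc=0.600000, refl=0.600000·1.000000=0.6000; V=0.000000+0.600000+0.600000=1.2000
k=2 src: inc=0.600000, refl=0.600000·-0.200000=-0.1200; V=0.600000+0.600000+-0.120000=1.0800

0 0 source 0.6000
1 5 load 1.2000
2 10 source 1.0800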